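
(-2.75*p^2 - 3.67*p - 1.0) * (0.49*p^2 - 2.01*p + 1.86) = -1.3475*p^4 + 3.7292*p^3 + 1.7717*p^2 - 4.8162*p - 1.86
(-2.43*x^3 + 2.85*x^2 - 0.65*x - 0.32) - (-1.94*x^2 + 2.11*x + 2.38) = -2.43*x^3 + 4.79*x^2 - 2.76*x - 2.7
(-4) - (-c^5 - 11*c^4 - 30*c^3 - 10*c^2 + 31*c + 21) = c^5 + 11*c^4 + 30*c^3 + 10*c^2 - 31*c - 25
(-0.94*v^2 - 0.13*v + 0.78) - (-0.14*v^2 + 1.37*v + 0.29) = -0.8*v^2 - 1.5*v + 0.49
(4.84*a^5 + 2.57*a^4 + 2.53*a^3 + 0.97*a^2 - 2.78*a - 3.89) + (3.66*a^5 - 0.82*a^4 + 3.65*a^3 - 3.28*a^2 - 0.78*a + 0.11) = 8.5*a^5 + 1.75*a^4 + 6.18*a^3 - 2.31*a^2 - 3.56*a - 3.78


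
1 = 1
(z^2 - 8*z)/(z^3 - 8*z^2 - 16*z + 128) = z/(z^2 - 16)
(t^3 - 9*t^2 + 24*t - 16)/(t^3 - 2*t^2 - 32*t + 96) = (t - 1)/(t + 6)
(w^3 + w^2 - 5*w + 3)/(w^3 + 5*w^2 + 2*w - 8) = (w^2 + 2*w - 3)/(w^2 + 6*w + 8)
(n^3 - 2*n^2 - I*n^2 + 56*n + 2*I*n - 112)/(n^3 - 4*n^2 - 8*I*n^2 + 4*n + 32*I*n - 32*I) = (n + 7*I)/(n - 2)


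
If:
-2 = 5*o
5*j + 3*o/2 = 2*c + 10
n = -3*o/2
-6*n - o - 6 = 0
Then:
No Solution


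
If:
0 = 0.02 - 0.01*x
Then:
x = 2.00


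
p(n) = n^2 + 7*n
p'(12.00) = 31.00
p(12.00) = 228.00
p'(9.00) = 25.00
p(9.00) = 144.00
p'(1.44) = 9.88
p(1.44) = 12.15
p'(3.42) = 13.84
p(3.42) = 35.64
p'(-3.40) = 0.20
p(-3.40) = -12.24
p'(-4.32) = -1.64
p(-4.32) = -11.58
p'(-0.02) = 6.96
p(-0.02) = -0.14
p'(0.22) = 7.44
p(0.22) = 1.59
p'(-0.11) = 6.78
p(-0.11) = -0.76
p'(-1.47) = 4.06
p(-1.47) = -8.13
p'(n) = 2*n + 7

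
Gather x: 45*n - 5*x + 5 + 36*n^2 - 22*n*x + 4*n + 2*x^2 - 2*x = 36*n^2 + 49*n + 2*x^2 + x*(-22*n - 7) + 5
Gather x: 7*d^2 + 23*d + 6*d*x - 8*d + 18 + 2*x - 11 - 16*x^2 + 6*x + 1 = 7*d^2 + 15*d - 16*x^2 + x*(6*d + 8) + 8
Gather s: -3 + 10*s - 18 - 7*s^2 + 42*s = -7*s^2 + 52*s - 21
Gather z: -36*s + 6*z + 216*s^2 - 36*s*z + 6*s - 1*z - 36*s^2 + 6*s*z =180*s^2 - 30*s + z*(5 - 30*s)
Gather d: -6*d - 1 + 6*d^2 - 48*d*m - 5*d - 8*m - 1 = 6*d^2 + d*(-48*m - 11) - 8*m - 2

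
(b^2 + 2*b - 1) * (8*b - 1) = 8*b^3 + 15*b^2 - 10*b + 1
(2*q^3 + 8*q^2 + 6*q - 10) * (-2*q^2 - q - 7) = -4*q^5 - 18*q^4 - 34*q^3 - 42*q^2 - 32*q + 70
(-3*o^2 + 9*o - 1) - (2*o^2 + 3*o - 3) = -5*o^2 + 6*o + 2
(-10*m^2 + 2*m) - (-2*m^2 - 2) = -8*m^2 + 2*m + 2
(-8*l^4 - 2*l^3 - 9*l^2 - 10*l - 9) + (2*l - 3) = -8*l^4 - 2*l^3 - 9*l^2 - 8*l - 12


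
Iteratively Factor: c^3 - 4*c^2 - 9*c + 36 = (c - 3)*(c^2 - c - 12) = (c - 3)*(c + 3)*(c - 4)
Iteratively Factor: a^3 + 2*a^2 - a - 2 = (a - 1)*(a^2 + 3*a + 2) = (a - 1)*(a + 1)*(a + 2)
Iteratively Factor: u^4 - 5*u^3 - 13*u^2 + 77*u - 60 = (u + 4)*(u^3 - 9*u^2 + 23*u - 15) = (u - 1)*(u + 4)*(u^2 - 8*u + 15) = (u - 3)*(u - 1)*(u + 4)*(u - 5)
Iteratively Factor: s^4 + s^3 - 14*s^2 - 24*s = (s + 3)*(s^3 - 2*s^2 - 8*s) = (s + 2)*(s + 3)*(s^2 - 4*s) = (s - 4)*(s + 2)*(s + 3)*(s)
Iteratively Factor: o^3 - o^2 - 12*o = (o)*(o^2 - o - 12) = o*(o + 3)*(o - 4)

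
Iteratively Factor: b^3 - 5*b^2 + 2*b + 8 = (b + 1)*(b^2 - 6*b + 8) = (b - 4)*(b + 1)*(b - 2)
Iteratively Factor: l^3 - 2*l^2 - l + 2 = (l - 1)*(l^2 - l - 2) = (l - 1)*(l + 1)*(l - 2)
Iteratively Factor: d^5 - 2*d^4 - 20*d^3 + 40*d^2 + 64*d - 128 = (d - 4)*(d^4 + 2*d^3 - 12*d^2 - 8*d + 32) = (d - 4)*(d + 4)*(d^3 - 2*d^2 - 4*d + 8) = (d - 4)*(d - 2)*(d + 4)*(d^2 - 4) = (d - 4)*(d - 2)*(d + 2)*(d + 4)*(d - 2)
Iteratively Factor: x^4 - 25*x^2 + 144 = (x - 3)*(x^3 + 3*x^2 - 16*x - 48) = (x - 3)*(x + 3)*(x^2 - 16) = (x - 3)*(x + 3)*(x + 4)*(x - 4)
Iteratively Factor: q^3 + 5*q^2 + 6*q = (q + 3)*(q^2 + 2*q) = q*(q + 3)*(q + 2)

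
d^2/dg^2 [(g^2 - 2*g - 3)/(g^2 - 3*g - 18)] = 2*(g^3 + 45*g^2 - 81*g + 351)/(g^6 - 9*g^5 - 27*g^4 + 297*g^3 + 486*g^2 - 2916*g - 5832)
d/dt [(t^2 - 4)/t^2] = 8/t^3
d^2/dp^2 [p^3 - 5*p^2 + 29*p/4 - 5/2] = 6*p - 10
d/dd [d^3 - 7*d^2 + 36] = d*(3*d - 14)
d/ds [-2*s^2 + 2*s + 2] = 2 - 4*s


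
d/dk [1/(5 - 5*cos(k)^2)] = -2*cos(k)/(5*sin(k)^3)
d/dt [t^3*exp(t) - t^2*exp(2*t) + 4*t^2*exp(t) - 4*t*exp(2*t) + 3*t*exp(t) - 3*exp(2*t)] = (t^3 - 2*t^2*exp(t) + 7*t^2 - 10*t*exp(t) + 11*t - 10*exp(t) + 3)*exp(t)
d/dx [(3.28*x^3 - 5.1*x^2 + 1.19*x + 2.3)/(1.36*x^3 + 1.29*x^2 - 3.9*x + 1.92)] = (1.77635683940025e-15*x^5 + 11.1672*x^4 - 28.8208*x^3 + 27.8637*x^2 - 25.518*x + 11.2548)/(1.8496*x^6 + 3.5088*x^5 - 8.9439*x^4 - 4.8396*x^3 + 20.1636*x^2 - 14.976*x + 3.6864)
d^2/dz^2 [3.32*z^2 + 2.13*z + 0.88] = 6.64000000000000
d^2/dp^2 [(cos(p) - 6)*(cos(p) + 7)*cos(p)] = 165*cos(p)/4 - 2*cos(2*p) - 9*cos(3*p)/4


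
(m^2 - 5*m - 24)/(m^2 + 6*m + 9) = (m - 8)/(m + 3)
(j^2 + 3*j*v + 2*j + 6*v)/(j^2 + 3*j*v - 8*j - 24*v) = (j + 2)/(j - 8)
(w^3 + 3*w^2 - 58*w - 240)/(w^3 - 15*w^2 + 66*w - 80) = (w^2 + 11*w + 30)/(w^2 - 7*w + 10)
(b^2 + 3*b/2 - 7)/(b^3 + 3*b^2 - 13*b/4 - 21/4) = 2*(b - 2)/(2*b^2 - b - 3)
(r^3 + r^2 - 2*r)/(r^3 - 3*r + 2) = r/(r - 1)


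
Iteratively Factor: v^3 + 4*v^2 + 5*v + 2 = (v + 2)*(v^2 + 2*v + 1) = (v + 1)*(v + 2)*(v + 1)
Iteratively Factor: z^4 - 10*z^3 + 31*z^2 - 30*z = (z - 2)*(z^3 - 8*z^2 + 15*z) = z*(z - 2)*(z^2 - 8*z + 15) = z*(z - 3)*(z - 2)*(z - 5)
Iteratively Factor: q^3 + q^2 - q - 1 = (q + 1)*(q^2 - 1) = (q - 1)*(q + 1)*(q + 1)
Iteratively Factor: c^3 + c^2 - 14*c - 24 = (c - 4)*(c^2 + 5*c + 6) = (c - 4)*(c + 3)*(c + 2)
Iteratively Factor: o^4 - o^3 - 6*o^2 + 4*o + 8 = (o + 2)*(o^3 - 3*o^2 + 4) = (o - 2)*(o + 2)*(o^2 - o - 2) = (o - 2)*(o + 1)*(o + 2)*(o - 2)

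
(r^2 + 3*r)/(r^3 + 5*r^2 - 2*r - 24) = r/(r^2 + 2*r - 8)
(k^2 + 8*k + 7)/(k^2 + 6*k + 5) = (k + 7)/(k + 5)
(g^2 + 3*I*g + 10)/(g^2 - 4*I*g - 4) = (g + 5*I)/(g - 2*I)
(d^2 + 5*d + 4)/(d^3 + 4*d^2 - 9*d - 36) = (d + 1)/(d^2 - 9)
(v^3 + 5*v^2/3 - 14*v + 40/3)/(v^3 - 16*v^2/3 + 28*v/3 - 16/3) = (v + 5)/(v - 2)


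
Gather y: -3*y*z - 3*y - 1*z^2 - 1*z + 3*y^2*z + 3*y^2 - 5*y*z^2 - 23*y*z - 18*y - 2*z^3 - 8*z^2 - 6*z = y^2*(3*z + 3) + y*(-5*z^2 - 26*z - 21) - 2*z^3 - 9*z^2 - 7*z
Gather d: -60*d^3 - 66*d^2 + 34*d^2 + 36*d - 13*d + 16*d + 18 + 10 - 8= -60*d^3 - 32*d^2 + 39*d + 20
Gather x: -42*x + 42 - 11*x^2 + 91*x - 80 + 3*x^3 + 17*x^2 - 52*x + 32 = 3*x^3 + 6*x^2 - 3*x - 6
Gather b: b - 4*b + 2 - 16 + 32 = 18 - 3*b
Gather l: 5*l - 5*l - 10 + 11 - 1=0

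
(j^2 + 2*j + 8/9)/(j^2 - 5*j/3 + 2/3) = (9*j^2 + 18*j + 8)/(3*(3*j^2 - 5*j + 2))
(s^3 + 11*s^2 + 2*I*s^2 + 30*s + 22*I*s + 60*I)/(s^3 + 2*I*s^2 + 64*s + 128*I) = (s^2 + 11*s + 30)/(s^2 + 64)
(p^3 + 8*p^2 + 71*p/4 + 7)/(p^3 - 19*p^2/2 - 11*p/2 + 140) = (p^2 + 9*p/2 + 2)/(p^2 - 13*p + 40)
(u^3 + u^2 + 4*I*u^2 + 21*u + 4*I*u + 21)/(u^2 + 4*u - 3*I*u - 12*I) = (u^2 + u*(1 + 7*I) + 7*I)/(u + 4)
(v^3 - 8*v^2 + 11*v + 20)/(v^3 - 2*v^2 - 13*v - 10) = (v - 4)/(v + 2)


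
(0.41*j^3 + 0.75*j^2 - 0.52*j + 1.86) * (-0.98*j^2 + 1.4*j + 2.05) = -0.4018*j^5 - 0.161*j^4 + 2.4001*j^3 - 1.0133*j^2 + 1.538*j + 3.813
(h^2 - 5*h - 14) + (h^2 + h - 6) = 2*h^2 - 4*h - 20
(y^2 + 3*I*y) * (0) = 0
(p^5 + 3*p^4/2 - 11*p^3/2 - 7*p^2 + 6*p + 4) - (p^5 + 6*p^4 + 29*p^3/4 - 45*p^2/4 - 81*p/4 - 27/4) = -9*p^4/2 - 51*p^3/4 + 17*p^2/4 + 105*p/4 + 43/4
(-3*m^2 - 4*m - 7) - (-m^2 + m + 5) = -2*m^2 - 5*m - 12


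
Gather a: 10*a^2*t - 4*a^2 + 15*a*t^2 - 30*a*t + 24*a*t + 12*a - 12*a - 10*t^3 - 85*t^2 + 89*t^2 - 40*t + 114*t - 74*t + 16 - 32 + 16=a^2*(10*t - 4) + a*(15*t^2 - 6*t) - 10*t^3 + 4*t^2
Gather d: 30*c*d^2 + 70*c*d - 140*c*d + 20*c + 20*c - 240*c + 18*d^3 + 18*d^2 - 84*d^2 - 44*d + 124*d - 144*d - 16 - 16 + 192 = -200*c + 18*d^3 + d^2*(30*c - 66) + d*(-70*c - 64) + 160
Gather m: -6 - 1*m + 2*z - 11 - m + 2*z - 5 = -2*m + 4*z - 22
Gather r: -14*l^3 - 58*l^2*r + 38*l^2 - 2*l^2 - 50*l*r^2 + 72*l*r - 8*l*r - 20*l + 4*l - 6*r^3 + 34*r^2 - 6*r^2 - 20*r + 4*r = -14*l^3 + 36*l^2 - 16*l - 6*r^3 + r^2*(28 - 50*l) + r*(-58*l^2 + 64*l - 16)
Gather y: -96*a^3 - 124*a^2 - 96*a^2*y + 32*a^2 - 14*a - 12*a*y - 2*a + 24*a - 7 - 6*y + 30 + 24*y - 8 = -96*a^3 - 92*a^2 + 8*a + y*(-96*a^2 - 12*a + 18) + 15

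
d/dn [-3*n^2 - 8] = -6*n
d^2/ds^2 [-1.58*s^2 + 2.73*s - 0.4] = -3.16000000000000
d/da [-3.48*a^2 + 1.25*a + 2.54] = 1.25 - 6.96*a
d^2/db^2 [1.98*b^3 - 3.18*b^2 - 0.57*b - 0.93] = 11.88*b - 6.36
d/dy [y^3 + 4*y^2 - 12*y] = 3*y^2 + 8*y - 12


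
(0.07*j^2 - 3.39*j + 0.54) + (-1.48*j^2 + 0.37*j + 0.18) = -1.41*j^2 - 3.02*j + 0.72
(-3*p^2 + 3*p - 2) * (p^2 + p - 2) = -3*p^4 + 7*p^2 - 8*p + 4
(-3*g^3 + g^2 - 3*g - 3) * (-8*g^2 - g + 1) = 24*g^5 - 5*g^4 + 20*g^3 + 28*g^2 - 3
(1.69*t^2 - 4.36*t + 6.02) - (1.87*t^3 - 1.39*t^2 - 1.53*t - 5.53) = -1.87*t^3 + 3.08*t^2 - 2.83*t + 11.55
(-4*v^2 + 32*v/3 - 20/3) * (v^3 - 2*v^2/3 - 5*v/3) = -4*v^5 + 40*v^4/3 - 64*v^3/9 - 40*v^2/3 + 100*v/9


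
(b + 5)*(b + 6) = b^2 + 11*b + 30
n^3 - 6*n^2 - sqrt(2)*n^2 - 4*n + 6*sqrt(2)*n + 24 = (n - 6)*(n - 2*sqrt(2))*(n + sqrt(2))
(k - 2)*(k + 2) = k^2 - 4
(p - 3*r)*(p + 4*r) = p^2 + p*r - 12*r^2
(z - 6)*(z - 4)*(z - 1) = z^3 - 11*z^2 + 34*z - 24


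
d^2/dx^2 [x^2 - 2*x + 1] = 2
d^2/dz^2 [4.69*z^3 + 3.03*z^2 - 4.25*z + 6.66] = 28.14*z + 6.06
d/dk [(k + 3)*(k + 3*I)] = 2*k + 3 + 3*I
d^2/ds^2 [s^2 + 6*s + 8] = 2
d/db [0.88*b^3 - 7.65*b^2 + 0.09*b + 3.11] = 2.64*b^2 - 15.3*b + 0.09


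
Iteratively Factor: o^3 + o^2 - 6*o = (o - 2)*(o^2 + 3*o) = (o - 2)*(o + 3)*(o)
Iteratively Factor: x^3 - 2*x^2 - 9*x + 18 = (x - 2)*(x^2 - 9) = (x - 3)*(x - 2)*(x + 3)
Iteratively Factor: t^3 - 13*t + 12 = (t - 3)*(t^2 + 3*t - 4) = (t - 3)*(t - 1)*(t + 4)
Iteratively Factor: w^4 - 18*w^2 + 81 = (w + 3)*(w^3 - 3*w^2 - 9*w + 27) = (w - 3)*(w + 3)*(w^2 - 9) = (w - 3)^2*(w + 3)*(w + 3)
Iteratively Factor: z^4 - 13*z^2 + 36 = (z - 2)*(z^3 + 2*z^2 - 9*z - 18) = (z - 3)*(z - 2)*(z^2 + 5*z + 6) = (z - 3)*(z - 2)*(z + 3)*(z + 2)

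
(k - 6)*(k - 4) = k^2 - 10*k + 24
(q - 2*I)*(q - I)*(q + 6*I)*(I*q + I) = I*q^4 - 3*q^3 + I*q^3 - 3*q^2 + 16*I*q^2 + 12*q + 16*I*q + 12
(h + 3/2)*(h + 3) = h^2 + 9*h/2 + 9/2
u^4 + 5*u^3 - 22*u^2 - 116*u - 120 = (u - 5)*(u + 2)^2*(u + 6)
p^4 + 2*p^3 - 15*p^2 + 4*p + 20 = (p - 2)^2*(p + 1)*(p + 5)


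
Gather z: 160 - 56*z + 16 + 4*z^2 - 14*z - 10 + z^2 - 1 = 5*z^2 - 70*z + 165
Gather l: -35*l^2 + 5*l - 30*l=-35*l^2 - 25*l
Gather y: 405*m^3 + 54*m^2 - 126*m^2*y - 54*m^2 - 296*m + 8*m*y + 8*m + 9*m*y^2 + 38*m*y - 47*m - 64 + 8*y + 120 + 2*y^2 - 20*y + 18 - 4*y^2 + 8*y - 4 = 405*m^3 - 335*m + y^2*(9*m - 2) + y*(-126*m^2 + 46*m - 4) + 70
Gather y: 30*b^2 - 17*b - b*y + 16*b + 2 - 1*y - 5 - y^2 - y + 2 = 30*b^2 - b - y^2 + y*(-b - 2) - 1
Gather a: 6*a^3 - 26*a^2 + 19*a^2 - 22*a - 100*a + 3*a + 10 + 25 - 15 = 6*a^3 - 7*a^2 - 119*a + 20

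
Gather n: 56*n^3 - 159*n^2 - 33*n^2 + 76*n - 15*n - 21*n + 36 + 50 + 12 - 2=56*n^3 - 192*n^2 + 40*n + 96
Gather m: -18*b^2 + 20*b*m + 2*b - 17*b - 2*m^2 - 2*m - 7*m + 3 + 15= -18*b^2 - 15*b - 2*m^2 + m*(20*b - 9) + 18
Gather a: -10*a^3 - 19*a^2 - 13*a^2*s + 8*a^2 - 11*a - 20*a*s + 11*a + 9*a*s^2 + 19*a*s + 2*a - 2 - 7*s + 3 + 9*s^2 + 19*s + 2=-10*a^3 + a^2*(-13*s - 11) + a*(9*s^2 - s + 2) + 9*s^2 + 12*s + 3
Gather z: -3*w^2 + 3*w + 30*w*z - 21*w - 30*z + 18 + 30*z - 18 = -3*w^2 + 30*w*z - 18*w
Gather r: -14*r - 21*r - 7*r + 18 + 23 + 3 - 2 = 42 - 42*r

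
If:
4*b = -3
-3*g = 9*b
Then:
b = -3/4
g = 9/4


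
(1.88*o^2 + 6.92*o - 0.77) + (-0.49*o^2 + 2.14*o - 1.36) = 1.39*o^2 + 9.06*o - 2.13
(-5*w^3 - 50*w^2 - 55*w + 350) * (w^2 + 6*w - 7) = -5*w^5 - 80*w^4 - 320*w^3 + 370*w^2 + 2485*w - 2450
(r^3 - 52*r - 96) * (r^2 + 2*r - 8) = r^5 + 2*r^4 - 60*r^3 - 200*r^2 + 224*r + 768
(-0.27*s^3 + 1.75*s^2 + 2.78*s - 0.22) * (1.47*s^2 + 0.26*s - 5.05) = -0.3969*s^5 + 2.5023*s^4 + 5.9051*s^3 - 8.4381*s^2 - 14.0962*s + 1.111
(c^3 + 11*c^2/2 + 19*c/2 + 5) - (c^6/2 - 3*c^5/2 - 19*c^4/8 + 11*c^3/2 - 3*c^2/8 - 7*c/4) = -c^6/2 + 3*c^5/2 + 19*c^4/8 - 9*c^3/2 + 47*c^2/8 + 45*c/4 + 5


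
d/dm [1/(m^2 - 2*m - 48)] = 2*(1 - m)/(-m^2 + 2*m + 48)^2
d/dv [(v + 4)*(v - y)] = 2*v - y + 4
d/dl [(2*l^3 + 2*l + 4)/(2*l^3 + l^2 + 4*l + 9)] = 2*(l^4 + 4*l^3 + 14*l^2 - 4*l + 1)/(4*l^6 + 4*l^5 + 17*l^4 + 44*l^3 + 34*l^2 + 72*l + 81)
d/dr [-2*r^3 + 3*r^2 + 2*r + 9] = -6*r^2 + 6*r + 2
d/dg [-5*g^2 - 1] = -10*g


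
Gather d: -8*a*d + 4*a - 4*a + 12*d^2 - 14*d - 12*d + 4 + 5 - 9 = 12*d^2 + d*(-8*a - 26)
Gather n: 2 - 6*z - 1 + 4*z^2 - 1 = 4*z^2 - 6*z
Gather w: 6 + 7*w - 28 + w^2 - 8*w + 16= w^2 - w - 6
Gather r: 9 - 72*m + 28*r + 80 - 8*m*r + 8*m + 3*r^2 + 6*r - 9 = -64*m + 3*r^2 + r*(34 - 8*m) + 80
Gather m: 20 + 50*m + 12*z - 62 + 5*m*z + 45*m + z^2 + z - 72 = m*(5*z + 95) + z^2 + 13*z - 114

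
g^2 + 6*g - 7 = (g - 1)*(g + 7)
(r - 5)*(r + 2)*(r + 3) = r^3 - 19*r - 30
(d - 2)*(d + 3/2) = d^2 - d/2 - 3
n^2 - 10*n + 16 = (n - 8)*(n - 2)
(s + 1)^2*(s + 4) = s^3 + 6*s^2 + 9*s + 4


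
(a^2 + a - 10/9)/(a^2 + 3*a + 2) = (a^2 + a - 10/9)/(a^2 + 3*a + 2)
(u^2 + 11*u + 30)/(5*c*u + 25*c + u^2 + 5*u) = (u + 6)/(5*c + u)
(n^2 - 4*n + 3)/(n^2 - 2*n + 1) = (n - 3)/(n - 1)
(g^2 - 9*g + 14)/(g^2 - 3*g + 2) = (g - 7)/(g - 1)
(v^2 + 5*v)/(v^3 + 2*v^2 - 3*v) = (v + 5)/(v^2 + 2*v - 3)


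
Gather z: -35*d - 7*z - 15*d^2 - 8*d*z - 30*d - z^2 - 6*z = -15*d^2 - 65*d - z^2 + z*(-8*d - 13)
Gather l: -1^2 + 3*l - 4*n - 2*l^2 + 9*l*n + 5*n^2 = -2*l^2 + l*(9*n + 3) + 5*n^2 - 4*n - 1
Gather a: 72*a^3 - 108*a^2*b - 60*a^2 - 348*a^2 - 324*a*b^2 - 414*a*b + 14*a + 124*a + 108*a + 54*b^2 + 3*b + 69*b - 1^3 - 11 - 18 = 72*a^3 + a^2*(-108*b - 408) + a*(-324*b^2 - 414*b + 246) + 54*b^2 + 72*b - 30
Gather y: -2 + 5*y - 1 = 5*y - 3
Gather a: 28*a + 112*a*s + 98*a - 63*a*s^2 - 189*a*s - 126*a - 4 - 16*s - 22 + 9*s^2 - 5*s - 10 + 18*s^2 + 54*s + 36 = a*(-63*s^2 - 77*s) + 27*s^2 + 33*s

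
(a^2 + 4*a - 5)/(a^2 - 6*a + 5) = (a + 5)/(a - 5)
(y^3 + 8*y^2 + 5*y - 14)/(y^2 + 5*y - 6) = (y^2 + 9*y + 14)/(y + 6)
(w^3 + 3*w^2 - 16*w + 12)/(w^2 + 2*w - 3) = (w^2 + 4*w - 12)/(w + 3)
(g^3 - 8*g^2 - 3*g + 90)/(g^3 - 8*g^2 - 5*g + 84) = (g^2 - 11*g + 30)/(g^2 - 11*g + 28)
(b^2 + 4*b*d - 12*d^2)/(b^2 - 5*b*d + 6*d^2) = (b + 6*d)/(b - 3*d)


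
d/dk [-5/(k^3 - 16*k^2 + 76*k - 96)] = 5*(3*k^2 - 32*k + 76)/(k^3 - 16*k^2 + 76*k - 96)^2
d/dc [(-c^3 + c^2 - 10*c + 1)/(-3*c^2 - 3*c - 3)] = (c^4 + 2*c^3 - 8*c^2 + 11)/(3*(c^4 + 2*c^3 + 3*c^2 + 2*c + 1))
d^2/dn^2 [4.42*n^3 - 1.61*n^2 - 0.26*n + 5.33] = 26.52*n - 3.22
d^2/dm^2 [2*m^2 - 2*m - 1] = 4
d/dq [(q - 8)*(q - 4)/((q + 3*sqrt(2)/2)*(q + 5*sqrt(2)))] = (13*sqrt(2)*q^2 + 24*q^2 - 68*q - 416*sqrt(2) - 360)/(2*q^4 + 26*sqrt(2)*q^3 + 229*q^2 + 390*sqrt(2)*q + 450)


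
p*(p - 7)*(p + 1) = p^3 - 6*p^2 - 7*p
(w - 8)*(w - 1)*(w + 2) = w^3 - 7*w^2 - 10*w + 16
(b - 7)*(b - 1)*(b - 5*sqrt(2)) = b^3 - 8*b^2 - 5*sqrt(2)*b^2 + 7*b + 40*sqrt(2)*b - 35*sqrt(2)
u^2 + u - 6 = (u - 2)*(u + 3)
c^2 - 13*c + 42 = (c - 7)*(c - 6)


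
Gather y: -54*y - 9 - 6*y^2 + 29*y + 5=-6*y^2 - 25*y - 4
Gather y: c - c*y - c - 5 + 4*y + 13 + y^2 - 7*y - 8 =y^2 + y*(-c - 3)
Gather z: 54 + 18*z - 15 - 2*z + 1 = 16*z + 40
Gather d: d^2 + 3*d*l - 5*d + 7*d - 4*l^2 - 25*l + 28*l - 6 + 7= d^2 + d*(3*l + 2) - 4*l^2 + 3*l + 1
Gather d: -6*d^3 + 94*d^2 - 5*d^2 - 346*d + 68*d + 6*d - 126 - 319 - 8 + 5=-6*d^3 + 89*d^2 - 272*d - 448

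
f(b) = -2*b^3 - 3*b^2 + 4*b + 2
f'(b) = -6*b^2 - 6*b + 4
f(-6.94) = 498.26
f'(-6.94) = -243.34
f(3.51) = -107.41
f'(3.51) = -90.98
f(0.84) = 2.06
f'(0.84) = -5.27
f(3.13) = -76.20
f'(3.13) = -73.56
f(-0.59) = -0.99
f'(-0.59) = 5.45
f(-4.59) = 113.84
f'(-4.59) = -94.87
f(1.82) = -12.71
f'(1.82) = -26.79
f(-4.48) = 103.70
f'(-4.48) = -89.54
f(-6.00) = 302.00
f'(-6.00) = -176.00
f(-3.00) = 17.00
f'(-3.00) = -32.00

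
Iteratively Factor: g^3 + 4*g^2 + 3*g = (g)*(g^2 + 4*g + 3) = g*(g + 3)*(g + 1)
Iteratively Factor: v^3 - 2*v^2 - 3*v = (v + 1)*(v^2 - 3*v) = (v - 3)*(v + 1)*(v)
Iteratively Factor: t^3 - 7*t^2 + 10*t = (t - 2)*(t^2 - 5*t) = (t - 5)*(t - 2)*(t)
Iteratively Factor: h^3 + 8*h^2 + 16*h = (h + 4)*(h^2 + 4*h) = h*(h + 4)*(h + 4)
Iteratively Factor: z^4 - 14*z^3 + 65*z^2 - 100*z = (z - 5)*(z^3 - 9*z^2 + 20*z) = (z - 5)*(z - 4)*(z^2 - 5*z) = (z - 5)^2*(z - 4)*(z)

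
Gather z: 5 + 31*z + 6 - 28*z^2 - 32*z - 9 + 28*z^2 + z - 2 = 0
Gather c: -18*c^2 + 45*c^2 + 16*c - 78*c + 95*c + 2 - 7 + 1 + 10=27*c^2 + 33*c + 6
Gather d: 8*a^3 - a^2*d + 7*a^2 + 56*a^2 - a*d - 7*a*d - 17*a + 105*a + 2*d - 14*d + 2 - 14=8*a^3 + 63*a^2 + 88*a + d*(-a^2 - 8*a - 12) - 12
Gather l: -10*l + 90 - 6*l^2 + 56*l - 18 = -6*l^2 + 46*l + 72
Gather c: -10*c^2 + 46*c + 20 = -10*c^2 + 46*c + 20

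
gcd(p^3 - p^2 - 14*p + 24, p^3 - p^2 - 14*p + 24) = p^3 - p^2 - 14*p + 24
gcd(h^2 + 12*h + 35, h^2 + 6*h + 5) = h + 5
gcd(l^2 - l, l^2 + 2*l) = l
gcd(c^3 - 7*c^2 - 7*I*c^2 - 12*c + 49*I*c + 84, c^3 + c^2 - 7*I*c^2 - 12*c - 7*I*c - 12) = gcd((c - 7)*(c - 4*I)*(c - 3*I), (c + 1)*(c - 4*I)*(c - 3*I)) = c^2 - 7*I*c - 12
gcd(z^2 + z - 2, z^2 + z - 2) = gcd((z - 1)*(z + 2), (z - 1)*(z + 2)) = z^2 + z - 2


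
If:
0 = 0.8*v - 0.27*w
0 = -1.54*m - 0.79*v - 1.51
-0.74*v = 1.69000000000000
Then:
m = 0.19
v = -2.28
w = -6.77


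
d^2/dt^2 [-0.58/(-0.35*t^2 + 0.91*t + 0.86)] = (0.1421*t^2 - 0.36946*t - 0.58*(0.7*t - 0.91)*(1.4*t - 1.82) - 0.34916)/(-0.35*t^2 + 0.91*t + 0.86)^3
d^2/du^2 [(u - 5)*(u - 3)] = 2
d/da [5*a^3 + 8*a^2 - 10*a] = 15*a^2 + 16*a - 10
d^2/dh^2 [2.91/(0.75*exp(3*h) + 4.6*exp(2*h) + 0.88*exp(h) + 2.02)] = (2.91*(2.25*exp(2*h) + 9.2*exp(h) + 0.88)*(4.5*exp(2*h) + 18.4*exp(h) + 1.76)*exp(h) - (19.6425*exp(2*h) + 53.544*exp(h) + 2.5608)*(0.75*exp(3*h) + 4.6*exp(2*h) + 0.88*exp(h) + 2.02))*exp(h)/(0.75*exp(3*h) + 4.6*exp(2*h) + 0.88*exp(h) + 2.02)^3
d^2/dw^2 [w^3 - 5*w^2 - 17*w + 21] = 6*w - 10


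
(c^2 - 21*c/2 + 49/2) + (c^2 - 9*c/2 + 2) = 2*c^2 - 15*c + 53/2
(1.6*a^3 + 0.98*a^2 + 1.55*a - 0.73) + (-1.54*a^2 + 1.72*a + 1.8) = 1.6*a^3 - 0.56*a^2 + 3.27*a + 1.07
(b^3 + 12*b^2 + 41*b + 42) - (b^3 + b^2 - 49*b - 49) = 11*b^2 + 90*b + 91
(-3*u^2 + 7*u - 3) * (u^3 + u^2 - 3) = -3*u^5 + 4*u^4 + 4*u^3 + 6*u^2 - 21*u + 9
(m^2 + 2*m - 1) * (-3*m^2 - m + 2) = -3*m^4 - 7*m^3 + 3*m^2 + 5*m - 2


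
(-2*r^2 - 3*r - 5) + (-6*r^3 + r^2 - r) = -6*r^3 - r^2 - 4*r - 5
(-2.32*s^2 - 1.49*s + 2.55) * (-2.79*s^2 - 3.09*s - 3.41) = 6.4728*s^4 + 11.3259*s^3 + 5.4008*s^2 - 2.7986*s - 8.6955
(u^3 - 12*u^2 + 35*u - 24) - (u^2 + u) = u^3 - 13*u^2 + 34*u - 24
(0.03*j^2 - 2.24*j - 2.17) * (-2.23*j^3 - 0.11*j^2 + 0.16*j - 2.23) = -0.0669*j^5 + 4.9919*j^4 + 5.0903*j^3 - 0.1866*j^2 + 4.648*j + 4.8391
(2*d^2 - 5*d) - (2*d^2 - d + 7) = -4*d - 7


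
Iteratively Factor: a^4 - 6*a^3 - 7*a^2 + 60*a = (a + 3)*(a^3 - 9*a^2 + 20*a) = (a - 4)*(a + 3)*(a^2 - 5*a) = a*(a - 4)*(a + 3)*(a - 5)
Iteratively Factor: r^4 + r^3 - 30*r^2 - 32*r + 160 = (r - 2)*(r^3 + 3*r^2 - 24*r - 80) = (r - 5)*(r - 2)*(r^2 + 8*r + 16) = (r - 5)*(r - 2)*(r + 4)*(r + 4)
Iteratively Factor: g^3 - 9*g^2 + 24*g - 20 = (g - 2)*(g^2 - 7*g + 10) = (g - 2)^2*(g - 5)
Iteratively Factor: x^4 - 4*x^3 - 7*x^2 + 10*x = (x - 1)*(x^3 - 3*x^2 - 10*x) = x*(x - 1)*(x^2 - 3*x - 10) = x*(x - 1)*(x + 2)*(x - 5)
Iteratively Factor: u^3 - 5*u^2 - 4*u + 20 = (u - 2)*(u^2 - 3*u - 10) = (u - 2)*(u + 2)*(u - 5)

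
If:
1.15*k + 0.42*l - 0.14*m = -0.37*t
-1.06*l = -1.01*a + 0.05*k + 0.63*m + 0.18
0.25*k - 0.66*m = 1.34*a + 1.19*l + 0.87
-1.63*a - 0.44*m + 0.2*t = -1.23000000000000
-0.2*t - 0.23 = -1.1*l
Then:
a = -0.02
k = 1.90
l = -0.68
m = 0.67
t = -4.87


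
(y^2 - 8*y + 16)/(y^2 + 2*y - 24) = (y - 4)/(y + 6)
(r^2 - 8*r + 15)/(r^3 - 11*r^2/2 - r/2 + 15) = 2*(r - 3)/(2*r^2 - r - 6)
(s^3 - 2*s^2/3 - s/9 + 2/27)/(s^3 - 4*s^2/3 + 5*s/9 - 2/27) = (3*s + 1)/(3*s - 1)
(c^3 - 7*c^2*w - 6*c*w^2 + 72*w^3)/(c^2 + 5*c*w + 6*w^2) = (c^2 - 10*c*w + 24*w^2)/(c + 2*w)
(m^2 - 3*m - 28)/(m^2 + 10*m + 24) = (m - 7)/(m + 6)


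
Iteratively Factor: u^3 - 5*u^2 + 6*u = (u)*(u^2 - 5*u + 6) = u*(u - 2)*(u - 3)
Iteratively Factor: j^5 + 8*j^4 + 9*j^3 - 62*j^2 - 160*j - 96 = (j - 3)*(j^4 + 11*j^3 + 42*j^2 + 64*j + 32) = (j - 3)*(j + 4)*(j^3 + 7*j^2 + 14*j + 8) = (j - 3)*(j + 4)^2*(j^2 + 3*j + 2) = (j - 3)*(j + 2)*(j + 4)^2*(j + 1)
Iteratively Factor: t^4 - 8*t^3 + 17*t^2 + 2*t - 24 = (t + 1)*(t^3 - 9*t^2 + 26*t - 24) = (t - 4)*(t + 1)*(t^2 - 5*t + 6) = (t - 4)*(t - 3)*(t + 1)*(t - 2)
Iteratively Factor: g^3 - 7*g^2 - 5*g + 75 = (g - 5)*(g^2 - 2*g - 15) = (g - 5)*(g + 3)*(g - 5)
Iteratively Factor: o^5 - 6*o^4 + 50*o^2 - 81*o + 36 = (o - 1)*(o^4 - 5*o^3 - 5*o^2 + 45*o - 36) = (o - 1)*(o + 3)*(o^3 - 8*o^2 + 19*o - 12) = (o - 1)^2*(o + 3)*(o^2 - 7*o + 12) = (o - 3)*(o - 1)^2*(o + 3)*(o - 4)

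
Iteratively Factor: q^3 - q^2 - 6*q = (q - 3)*(q^2 + 2*q) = q*(q - 3)*(q + 2)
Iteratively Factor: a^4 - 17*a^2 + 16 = (a + 1)*(a^3 - a^2 - 16*a + 16) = (a - 1)*(a + 1)*(a^2 - 16) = (a - 1)*(a + 1)*(a + 4)*(a - 4)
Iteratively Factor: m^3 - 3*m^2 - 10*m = (m)*(m^2 - 3*m - 10) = m*(m - 5)*(m + 2)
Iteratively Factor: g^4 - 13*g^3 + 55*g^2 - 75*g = (g - 3)*(g^3 - 10*g^2 + 25*g) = (g - 5)*(g - 3)*(g^2 - 5*g) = (g - 5)^2*(g - 3)*(g)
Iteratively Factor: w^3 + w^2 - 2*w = (w)*(w^2 + w - 2) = w*(w - 1)*(w + 2)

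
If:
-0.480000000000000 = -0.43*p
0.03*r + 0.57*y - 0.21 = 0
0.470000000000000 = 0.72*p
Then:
No Solution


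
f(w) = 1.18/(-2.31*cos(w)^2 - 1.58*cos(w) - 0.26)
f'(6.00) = 0.13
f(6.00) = -0.30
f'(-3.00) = -0.54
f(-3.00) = -1.23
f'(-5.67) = -0.38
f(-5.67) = -0.38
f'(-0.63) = 0.40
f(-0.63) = -0.39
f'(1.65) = -63.96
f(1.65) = -7.90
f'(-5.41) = -0.83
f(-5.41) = -0.53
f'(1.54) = -21.02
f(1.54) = -3.80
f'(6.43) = -0.06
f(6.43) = -0.29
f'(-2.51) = -6.25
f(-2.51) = -2.41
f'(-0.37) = 0.18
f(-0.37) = -0.32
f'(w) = 1.18*(-4.62*sin(w)*cos(w) - 1.58*sin(w))/(-2.31*cos(w)^2 - 1.58*cos(w) - 0.26)^2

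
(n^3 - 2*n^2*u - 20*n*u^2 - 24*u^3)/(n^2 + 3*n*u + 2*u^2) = (n^2 - 4*n*u - 12*u^2)/(n + u)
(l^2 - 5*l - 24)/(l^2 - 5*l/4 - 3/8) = 8*(-l^2 + 5*l + 24)/(-8*l^2 + 10*l + 3)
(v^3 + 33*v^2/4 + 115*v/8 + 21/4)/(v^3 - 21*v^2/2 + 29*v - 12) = (8*v^3 + 66*v^2 + 115*v + 42)/(4*(2*v^3 - 21*v^2 + 58*v - 24))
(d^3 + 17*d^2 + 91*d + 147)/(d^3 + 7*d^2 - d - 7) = (d^2 + 10*d + 21)/(d^2 - 1)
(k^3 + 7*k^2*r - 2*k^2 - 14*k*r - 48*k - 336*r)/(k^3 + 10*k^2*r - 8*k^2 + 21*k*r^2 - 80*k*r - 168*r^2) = (k + 6)/(k + 3*r)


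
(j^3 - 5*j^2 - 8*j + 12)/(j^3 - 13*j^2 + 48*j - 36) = (j + 2)/(j - 6)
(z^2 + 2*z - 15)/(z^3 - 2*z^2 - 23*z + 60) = 1/(z - 4)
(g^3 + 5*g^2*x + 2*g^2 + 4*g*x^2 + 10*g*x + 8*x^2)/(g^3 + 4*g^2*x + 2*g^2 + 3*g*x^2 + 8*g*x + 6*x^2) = (g + 4*x)/(g + 3*x)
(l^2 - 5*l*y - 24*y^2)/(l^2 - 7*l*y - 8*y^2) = (l + 3*y)/(l + y)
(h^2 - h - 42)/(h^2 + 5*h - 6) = (h - 7)/(h - 1)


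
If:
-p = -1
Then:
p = 1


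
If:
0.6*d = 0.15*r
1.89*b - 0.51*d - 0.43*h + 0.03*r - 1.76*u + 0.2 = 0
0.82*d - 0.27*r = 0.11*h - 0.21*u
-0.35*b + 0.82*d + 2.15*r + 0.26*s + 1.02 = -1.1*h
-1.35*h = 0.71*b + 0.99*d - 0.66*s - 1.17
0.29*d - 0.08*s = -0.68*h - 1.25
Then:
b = -1.73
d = 0.45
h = -3.13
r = 1.81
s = -9.37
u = -1.08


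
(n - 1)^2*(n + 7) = n^3 + 5*n^2 - 13*n + 7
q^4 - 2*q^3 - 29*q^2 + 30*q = q*(q - 6)*(q - 1)*(q + 5)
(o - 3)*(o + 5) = o^2 + 2*o - 15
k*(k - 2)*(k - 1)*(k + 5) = k^4 + 2*k^3 - 13*k^2 + 10*k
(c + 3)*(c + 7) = c^2 + 10*c + 21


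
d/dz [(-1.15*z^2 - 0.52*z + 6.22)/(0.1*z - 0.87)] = (-0.115*z^2 + 2.001*z - 0.1696)/(0.01*z^2 - 0.174*z + 0.7569)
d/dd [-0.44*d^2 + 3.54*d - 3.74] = 3.54 - 0.88*d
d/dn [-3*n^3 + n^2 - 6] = n*(2 - 9*n)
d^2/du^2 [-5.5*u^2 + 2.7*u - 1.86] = -11.0000000000000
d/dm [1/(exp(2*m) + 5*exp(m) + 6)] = (-2*exp(m) - 5)*exp(m)/(exp(2*m) + 5*exp(m) + 6)^2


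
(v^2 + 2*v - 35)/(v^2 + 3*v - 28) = (v - 5)/(v - 4)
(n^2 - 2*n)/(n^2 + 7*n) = (n - 2)/(n + 7)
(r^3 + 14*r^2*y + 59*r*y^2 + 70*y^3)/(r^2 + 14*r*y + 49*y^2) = (r^2 + 7*r*y + 10*y^2)/(r + 7*y)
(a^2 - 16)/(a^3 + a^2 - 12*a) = (a - 4)/(a*(a - 3))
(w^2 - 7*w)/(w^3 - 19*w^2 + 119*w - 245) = w/(w^2 - 12*w + 35)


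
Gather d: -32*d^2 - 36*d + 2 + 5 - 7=-32*d^2 - 36*d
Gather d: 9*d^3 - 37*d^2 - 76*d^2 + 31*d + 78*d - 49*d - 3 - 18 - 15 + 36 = 9*d^3 - 113*d^2 + 60*d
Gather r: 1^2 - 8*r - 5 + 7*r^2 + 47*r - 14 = 7*r^2 + 39*r - 18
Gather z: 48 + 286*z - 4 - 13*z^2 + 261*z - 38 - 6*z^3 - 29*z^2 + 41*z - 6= -6*z^3 - 42*z^2 + 588*z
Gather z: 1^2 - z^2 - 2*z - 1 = -z^2 - 2*z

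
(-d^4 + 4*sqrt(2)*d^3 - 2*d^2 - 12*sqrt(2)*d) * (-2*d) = 2*d^5 - 8*sqrt(2)*d^4 + 4*d^3 + 24*sqrt(2)*d^2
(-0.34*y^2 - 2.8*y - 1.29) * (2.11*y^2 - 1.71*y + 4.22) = -0.7174*y^4 - 5.3266*y^3 + 0.6313*y^2 - 9.6101*y - 5.4438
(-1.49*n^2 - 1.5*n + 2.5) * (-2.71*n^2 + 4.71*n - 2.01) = 4.0379*n^4 - 2.9529*n^3 - 10.8451*n^2 + 14.79*n - 5.025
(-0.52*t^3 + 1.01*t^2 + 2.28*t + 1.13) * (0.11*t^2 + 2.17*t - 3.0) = -0.0572*t^5 - 1.0173*t^4 + 4.0025*t^3 + 2.0419*t^2 - 4.3879*t - 3.39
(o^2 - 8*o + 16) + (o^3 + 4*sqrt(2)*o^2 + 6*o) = o^3 + o^2 + 4*sqrt(2)*o^2 - 2*o + 16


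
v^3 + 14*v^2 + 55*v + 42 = (v + 1)*(v + 6)*(v + 7)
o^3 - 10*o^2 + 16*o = o*(o - 8)*(o - 2)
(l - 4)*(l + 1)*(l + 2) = l^3 - l^2 - 10*l - 8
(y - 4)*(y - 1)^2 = y^3 - 6*y^2 + 9*y - 4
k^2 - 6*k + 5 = (k - 5)*(k - 1)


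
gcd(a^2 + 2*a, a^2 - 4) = a + 2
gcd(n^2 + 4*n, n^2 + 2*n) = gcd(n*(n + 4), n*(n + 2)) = n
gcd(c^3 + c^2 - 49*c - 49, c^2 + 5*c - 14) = c + 7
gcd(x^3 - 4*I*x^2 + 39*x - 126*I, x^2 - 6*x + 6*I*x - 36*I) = x + 6*I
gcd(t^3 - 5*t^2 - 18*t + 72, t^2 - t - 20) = t + 4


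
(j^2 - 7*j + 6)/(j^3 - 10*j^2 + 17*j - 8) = (j - 6)/(j^2 - 9*j + 8)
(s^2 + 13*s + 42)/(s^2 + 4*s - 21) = (s + 6)/(s - 3)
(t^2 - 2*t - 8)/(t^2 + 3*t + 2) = (t - 4)/(t + 1)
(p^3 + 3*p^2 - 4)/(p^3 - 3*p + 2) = (p + 2)/(p - 1)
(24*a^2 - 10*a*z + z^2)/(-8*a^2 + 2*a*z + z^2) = (24*a^2 - 10*a*z + z^2)/(-8*a^2 + 2*a*z + z^2)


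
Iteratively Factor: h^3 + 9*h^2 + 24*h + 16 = (h + 1)*(h^2 + 8*h + 16) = (h + 1)*(h + 4)*(h + 4)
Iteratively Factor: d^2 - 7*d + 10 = (d - 2)*(d - 5)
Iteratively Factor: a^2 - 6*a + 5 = (a - 5)*(a - 1)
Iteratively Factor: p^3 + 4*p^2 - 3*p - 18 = (p + 3)*(p^2 + p - 6) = (p - 2)*(p + 3)*(p + 3)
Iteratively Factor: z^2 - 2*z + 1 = (z - 1)*(z - 1)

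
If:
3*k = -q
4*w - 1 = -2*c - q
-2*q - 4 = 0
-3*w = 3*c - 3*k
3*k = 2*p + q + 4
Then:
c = -1/6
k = 2/3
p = 0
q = -2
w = 5/6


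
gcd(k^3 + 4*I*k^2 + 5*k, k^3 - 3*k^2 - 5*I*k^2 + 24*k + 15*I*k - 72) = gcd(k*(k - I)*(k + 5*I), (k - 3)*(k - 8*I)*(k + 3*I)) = 1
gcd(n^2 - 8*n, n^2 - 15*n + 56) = n - 8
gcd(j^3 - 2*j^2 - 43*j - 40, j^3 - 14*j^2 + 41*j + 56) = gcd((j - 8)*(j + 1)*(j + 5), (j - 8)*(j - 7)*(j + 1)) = j^2 - 7*j - 8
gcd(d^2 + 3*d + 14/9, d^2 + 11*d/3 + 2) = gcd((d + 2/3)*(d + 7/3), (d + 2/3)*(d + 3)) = d + 2/3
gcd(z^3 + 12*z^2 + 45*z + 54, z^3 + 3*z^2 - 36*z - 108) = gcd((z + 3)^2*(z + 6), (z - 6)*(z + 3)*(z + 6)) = z^2 + 9*z + 18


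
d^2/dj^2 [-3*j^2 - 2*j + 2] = -6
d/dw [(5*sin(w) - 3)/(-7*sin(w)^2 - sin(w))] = (35*cos(w) - 42/tan(w) - 3*cos(w)/sin(w)^2)/(7*sin(w) + 1)^2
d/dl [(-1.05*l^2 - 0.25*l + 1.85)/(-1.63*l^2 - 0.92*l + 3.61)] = (0.5585*l^2 - 1.55*l + 0.7995)/(2.6569*l^4 + 2.9992*l^3 - 10.9222*l^2 - 6.6424*l + 13.0321)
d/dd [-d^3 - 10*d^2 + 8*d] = -3*d^2 - 20*d + 8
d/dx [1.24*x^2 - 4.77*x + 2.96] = 2.48*x - 4.77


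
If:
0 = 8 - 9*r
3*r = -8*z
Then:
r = 8/9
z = -1/3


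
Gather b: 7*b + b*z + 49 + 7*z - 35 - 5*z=b*(z + 7) + 2*z + 14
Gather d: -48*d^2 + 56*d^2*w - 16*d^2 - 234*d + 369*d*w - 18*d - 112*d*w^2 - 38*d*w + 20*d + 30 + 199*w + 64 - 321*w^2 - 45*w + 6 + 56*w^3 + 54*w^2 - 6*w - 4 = d^2*(56*w - 64) + d*(-112*w^2 + 331*w - 232) + 56*w^3 - 267*w^2 + 148*w + 96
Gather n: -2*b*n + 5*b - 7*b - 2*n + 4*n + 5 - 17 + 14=-2*b + n*(2 - 2*b) + 2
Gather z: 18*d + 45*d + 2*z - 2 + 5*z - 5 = 63*d + 7*z - 7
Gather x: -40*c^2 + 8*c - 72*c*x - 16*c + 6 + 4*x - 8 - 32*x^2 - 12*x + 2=-40*c^2 - 8*c - 32*x^2 + x*(-72*c - 8)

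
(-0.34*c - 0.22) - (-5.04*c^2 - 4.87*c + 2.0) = 5.04*c^2 + 4.53*c - 2.22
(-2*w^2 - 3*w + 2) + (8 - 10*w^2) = -12*w^2 - 3*w + 10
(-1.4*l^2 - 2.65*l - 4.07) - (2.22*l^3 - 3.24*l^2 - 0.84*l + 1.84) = -2.22*l^3 + 1.84*l^2 - 1.81*l - 5.91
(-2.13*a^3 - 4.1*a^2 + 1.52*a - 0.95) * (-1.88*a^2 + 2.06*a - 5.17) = 4.0044*a^5 + 3.3202*a^4 - 0.291500000000001*a^3 + 26.1142*a^2 - 9.8154*a + 4.9115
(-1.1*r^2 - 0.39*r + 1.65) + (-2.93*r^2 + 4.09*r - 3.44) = -4.03*r^2 + 3.7*r - 1.79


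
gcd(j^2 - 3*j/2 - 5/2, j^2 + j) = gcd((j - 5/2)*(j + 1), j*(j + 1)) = j + 1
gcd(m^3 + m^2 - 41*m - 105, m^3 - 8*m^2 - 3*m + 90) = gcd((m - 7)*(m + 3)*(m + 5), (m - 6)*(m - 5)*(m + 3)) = m + 3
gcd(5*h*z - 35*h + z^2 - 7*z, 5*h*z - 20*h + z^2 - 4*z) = 5*h + z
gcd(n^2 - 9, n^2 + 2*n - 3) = n + 3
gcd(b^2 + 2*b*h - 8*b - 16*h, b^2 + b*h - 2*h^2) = b + 2*h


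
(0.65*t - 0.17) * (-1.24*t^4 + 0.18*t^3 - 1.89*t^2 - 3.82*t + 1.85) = -0.806*t^5 + 0.3278*t^4 - 1.2591*t^3 - 2.1617*t^2 + 1.8519*t - 0.3145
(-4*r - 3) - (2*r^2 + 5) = -2*r^2 - 4*r - 8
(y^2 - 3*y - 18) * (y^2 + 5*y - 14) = y^4 + 2*y^3 - 47*y^2 - 48*y + 252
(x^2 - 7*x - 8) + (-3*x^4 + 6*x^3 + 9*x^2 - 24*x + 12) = -3*x^4 + 6*x^3 + 10*x^2 - 31*x + 4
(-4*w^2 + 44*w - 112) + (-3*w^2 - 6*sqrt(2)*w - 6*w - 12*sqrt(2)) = -7*w^2 - 6*sqrt(2)*w + 38*w - 112 - 12*sqrt(2)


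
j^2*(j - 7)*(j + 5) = j^4 - 2*j^3 - 35*j^2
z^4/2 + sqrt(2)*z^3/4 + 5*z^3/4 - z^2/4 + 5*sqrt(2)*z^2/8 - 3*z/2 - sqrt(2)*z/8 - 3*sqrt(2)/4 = (z/2 + 1)*(z - 1)*(z + 3/2)*(z + sqrt(2)/2)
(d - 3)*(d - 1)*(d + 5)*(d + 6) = d^4 + 7*d^3 - 11*d^2 - 87*d + 90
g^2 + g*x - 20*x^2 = (g - 4*x)*(g + 5*x)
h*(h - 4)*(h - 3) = h^3 - 7*h^2 + 12*h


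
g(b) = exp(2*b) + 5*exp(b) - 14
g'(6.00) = 327526.73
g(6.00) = 164757.94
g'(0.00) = 7.00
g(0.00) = -8.00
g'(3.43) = 2061.12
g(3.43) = 1093.75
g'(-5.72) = 0.02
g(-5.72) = -13.98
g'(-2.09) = 0.65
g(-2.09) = -13.37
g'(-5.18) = 0.03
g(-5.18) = -13.97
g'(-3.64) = 0.13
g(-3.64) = -13.87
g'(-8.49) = 0.00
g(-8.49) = -14.00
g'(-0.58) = 3.43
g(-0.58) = -10.89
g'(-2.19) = 0.58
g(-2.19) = -13.43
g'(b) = 2*exp(2*b) + 5*exp(b)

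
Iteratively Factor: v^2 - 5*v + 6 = (v - 3)*(v - 2)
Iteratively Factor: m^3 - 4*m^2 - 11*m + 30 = (m - 5)*(m^2 + m - 6) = (m - 5)*(m - 2)*(m + 3)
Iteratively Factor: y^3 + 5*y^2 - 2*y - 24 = (y + 4)*(y^2 + y - 6) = (y - 2)*(y + 4)*(y + 3)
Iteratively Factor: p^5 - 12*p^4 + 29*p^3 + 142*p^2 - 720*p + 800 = (p - 5)*(p^4 - 7*p^3 - 6*p^2 + 112*p - 160) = (p - 5)^2*(p^3 - 2*p^2 - 16*p + 32) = (p - 5)^2*(p - 2)*(p^2 - 16) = (p - 5)^2*(p - 4)*(p - 2)*(p + 4)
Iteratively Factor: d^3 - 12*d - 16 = (d + 2)*(d^2 - 2*d - 8) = (d - 4)*(d + 2)*(d + 2)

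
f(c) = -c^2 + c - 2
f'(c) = 1 - 2*c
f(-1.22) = -4.71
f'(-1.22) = 3.44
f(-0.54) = -2.83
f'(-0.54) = 2.08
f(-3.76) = -19.90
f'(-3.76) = 8.52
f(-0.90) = -3.71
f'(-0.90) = 2.80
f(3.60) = -11.36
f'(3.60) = -6.20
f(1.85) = -3.57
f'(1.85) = -2.70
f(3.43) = -10.33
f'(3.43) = -5.86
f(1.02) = -2.02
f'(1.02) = -1.04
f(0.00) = -2.00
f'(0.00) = 1.00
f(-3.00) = -14.00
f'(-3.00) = 7.00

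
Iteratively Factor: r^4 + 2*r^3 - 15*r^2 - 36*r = (r + 3)*(r^3 - r^2 - 12*r) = (r - 4)*(r + 3)*(r^2 + 3*r) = (r - 4)*(r + 3)^2*(r)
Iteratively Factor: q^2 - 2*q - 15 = (q - 5)*(q + 3)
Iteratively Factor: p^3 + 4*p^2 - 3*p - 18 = (p + 3)*(p^2 + p - 6) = (p + 3)^2*(p - 2)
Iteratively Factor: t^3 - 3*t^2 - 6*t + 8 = (t - 1)*(t^2 - 2*t - 8) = (t - 1)*(t + 2)*(t - 4)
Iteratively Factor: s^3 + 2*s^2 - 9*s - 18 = (s + 3)*(s^2 - s - 6) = (s - 3)*(s + 3)*(s + 2)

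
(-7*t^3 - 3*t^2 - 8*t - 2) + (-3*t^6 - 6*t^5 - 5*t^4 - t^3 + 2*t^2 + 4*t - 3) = -3*t^6 - 6*t^5 - 5*t^4 - 8*t^3 - t^2 - 4*t - 5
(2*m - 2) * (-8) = 16 - 16*m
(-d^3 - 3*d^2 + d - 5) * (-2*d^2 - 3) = 2*d^5 + 6*d^4 + d^3 + 19*d^2 - 3*d + 15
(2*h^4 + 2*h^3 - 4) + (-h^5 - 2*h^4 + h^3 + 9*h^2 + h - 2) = -h^5 + 3*h^3 + 9*h^2 + h - 6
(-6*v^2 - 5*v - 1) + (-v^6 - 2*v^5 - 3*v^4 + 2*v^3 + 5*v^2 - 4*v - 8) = -v^6 - 2*v^5 - 3*v^4 + 2*v^3 - v^2 - 9*v - 9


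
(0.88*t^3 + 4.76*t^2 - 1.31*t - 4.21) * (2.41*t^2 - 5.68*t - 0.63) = 2.1208*t^5 + 6.4732*t^4 - 30.7483*t^3 - 5.7041*t^2 + 24.7381*t + 2.6523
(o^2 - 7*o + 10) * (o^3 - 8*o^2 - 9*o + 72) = o^5 - 15*o^4 + 57*o^3 + 55*o^2 - 594*o + 720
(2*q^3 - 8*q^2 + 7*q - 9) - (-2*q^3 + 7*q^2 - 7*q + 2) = 4*q^3 - 15*q^2 + 14*q - 11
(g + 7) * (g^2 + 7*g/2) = g^3 + 21*g^2/2 + 49*g/2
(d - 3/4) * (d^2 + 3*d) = d^3 + 9*d^2/4 - 9*d/4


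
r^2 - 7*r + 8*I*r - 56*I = (r - 7)*(r + 8*I)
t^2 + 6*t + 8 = (t + 2)*(t + 4)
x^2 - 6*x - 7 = (x - 7)*(x + 1)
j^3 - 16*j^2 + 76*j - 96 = (j - 8)*(j - 6)*(j - 2)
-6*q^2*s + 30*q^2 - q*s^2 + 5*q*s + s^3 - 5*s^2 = (-3*q + s)*(2*q + s)*(s - 5)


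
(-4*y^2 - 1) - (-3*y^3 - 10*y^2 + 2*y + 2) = 3*y^3 + 6*y^2 - 2*y - 3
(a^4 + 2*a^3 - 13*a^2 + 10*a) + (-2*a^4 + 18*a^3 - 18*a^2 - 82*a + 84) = -a^4 + 20*a^3 - 31*a^2 - 72*a + 84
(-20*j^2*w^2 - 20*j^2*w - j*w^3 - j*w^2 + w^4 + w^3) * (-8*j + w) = 160*j^3*w^2 + 160*j^3*w - 12*j^2*w^3 - 12*j^2*w^2 - 9*j*w^4 - 9*j*w^3 + w^5 + w^4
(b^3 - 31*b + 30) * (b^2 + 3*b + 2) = b^5 + 3*b^4 - 29*b^3 - 63*b^2 + 28*b + 60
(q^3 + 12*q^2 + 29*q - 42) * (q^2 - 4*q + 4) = q^5 + 8*q^4 - 15*q^3 - 110*q^2 + 284*q - 168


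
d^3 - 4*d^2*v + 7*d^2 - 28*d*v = d*(d + 7)*(d - 4*v)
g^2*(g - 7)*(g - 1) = g^4 - 8*g^3 + 7*g^2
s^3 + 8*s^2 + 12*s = s*(s + 2)*(s + 6)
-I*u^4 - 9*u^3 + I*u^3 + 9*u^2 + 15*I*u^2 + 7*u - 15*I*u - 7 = (u - 7*I)*(u - I)^2*(-I*u + I)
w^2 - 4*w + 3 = (w - 3)*(w - 1)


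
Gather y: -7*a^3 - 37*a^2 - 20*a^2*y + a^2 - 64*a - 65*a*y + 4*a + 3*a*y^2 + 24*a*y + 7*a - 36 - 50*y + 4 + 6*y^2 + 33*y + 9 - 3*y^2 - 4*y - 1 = -7*a^3 - 36*a^2 - 53*a + y^2*(3*a + 3) + y*(-20*a^2 - 41*a - 21) - 24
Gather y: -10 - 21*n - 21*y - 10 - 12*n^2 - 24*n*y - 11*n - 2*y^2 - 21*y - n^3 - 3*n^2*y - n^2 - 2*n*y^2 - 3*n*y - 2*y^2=-n^3 - 13*n^2 - 32*n + y^2*(-2*n - 4) + y*(-3*n^2 - 27*n - 42) - 20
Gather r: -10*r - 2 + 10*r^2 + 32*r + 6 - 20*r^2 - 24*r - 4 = -10*r^2 - 2*r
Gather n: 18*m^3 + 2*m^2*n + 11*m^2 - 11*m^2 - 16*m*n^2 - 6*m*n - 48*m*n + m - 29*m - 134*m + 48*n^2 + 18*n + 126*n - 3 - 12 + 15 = 18*m^3 - 162*m + n^2*(48 - 16*m) + n*(2*m^2 - 54*m + 144)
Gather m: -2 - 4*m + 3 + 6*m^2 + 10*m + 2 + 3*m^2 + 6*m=9*m^2 + 12*m + 3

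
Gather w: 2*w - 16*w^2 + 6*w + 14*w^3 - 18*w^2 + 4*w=14*w^3 - 34*w^2 + 12*w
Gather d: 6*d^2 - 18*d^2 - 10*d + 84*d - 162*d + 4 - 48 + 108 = -12*d^2 - 88*d + 64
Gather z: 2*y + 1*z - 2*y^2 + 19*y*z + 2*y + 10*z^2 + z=-2*y^2 + 4*y + 10*z^2 + z*(19*y + 2)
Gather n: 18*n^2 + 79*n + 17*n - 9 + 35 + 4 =18*n^2 + 96*n + 30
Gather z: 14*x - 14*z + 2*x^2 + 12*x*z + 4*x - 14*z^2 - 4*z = 2*x^2 + 18*x - 14*z^2 + z*(12*x - 18)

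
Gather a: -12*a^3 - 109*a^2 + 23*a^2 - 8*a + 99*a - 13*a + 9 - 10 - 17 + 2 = -12*a^3 - 86*a^2 + 78*a - 16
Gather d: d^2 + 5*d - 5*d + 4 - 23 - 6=d^2 - 25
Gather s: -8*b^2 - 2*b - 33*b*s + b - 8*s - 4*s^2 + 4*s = -8*b^2 - b - 4*s^2 + s*(-33*b - 4)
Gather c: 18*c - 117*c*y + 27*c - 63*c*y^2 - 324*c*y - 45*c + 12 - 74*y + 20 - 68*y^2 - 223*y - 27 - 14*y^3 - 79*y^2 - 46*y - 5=c*(-63*y^2 - 441*y) - 14*y^3 - 147*y^2 - 343*y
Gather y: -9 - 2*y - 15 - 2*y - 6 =-4*y - 30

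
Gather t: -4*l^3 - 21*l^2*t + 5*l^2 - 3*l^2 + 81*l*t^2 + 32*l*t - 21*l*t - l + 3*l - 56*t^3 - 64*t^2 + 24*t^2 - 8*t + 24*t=-4*l^3 + 2*l^2 + 2*l - 56*t^3 + t^2*(81*l - 40) + t*(-21*l^2 + 11*l + 16)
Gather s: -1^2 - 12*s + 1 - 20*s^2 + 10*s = -20*s^2 - 2*s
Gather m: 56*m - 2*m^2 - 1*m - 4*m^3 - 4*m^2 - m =-4*m^3 - 6*m^2 + 54*m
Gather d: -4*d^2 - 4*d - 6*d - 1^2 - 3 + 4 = -4*d^2 - 10*d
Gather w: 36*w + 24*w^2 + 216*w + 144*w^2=168*w^2 + 252*w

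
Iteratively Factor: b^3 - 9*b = (b + 3)*(b^2 - 3*b) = b*(b + 3)*(b - 3)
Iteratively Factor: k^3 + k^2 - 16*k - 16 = (k + 1)*(k^2 - 16) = (k + 1)*(k + 4)*(k - 4)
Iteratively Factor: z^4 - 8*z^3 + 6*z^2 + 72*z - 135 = (z + 3)*(z^3 - 11*z^2 + 39*z - 45) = (z - 3)*(z + 3)*(z^2 - 8*z + 15) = (z - 3)^2*(z + 3)*(z - 5)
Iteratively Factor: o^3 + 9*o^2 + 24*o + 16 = (o + 1)*(o^2 + 8*o + 16) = (o + 1)*(o + 4)*(o + 4)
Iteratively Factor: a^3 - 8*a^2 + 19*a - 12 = (a - 4)*(a^2 - 4*a + 3) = (a - 4)*(a - 1)*(a - 3)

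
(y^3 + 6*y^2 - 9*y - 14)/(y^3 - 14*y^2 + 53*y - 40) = (y^3 + 6*y^2 - 9*y - 14)/(y^3 - 14*y^2 + 53*y - 40)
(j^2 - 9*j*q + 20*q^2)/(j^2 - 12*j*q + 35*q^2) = (-j + 4*q)/(-j + 7*q)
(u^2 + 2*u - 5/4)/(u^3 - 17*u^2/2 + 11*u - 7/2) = (u + 5/2)/(u^2 - 8*u + 7)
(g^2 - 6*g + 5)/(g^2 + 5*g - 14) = (g^2 - 6*g + 5)/(g^2 + 5*g - 14)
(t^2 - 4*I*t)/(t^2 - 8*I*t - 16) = t/(t - 4*I)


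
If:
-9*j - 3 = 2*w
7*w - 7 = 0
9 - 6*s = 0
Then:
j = -5/9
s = 3/2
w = 1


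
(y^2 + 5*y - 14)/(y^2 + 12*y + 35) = (y - 2)/(y + 5)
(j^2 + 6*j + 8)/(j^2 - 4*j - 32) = (j + 2)/(j - 8)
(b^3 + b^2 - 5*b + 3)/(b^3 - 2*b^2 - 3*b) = (-b^3 - b^2 + 5*b - 3)/(b*(-b^2 + 2*b + 3))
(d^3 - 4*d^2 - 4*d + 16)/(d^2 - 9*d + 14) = (d^2 - 2*d - 8)/(d - 7)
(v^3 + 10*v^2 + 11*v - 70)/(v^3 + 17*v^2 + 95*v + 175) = (v - 2)/(v + 5)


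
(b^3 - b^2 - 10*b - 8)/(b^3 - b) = (b^2 - 2*b - 8)/(b*(b - 1))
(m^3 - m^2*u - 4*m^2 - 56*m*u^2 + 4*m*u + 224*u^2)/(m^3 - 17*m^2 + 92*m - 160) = (m^2 - m*u - 56*u^2)/(m^2 - 13*m + 40)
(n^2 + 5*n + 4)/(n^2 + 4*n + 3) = (n + 4)/(n + 3)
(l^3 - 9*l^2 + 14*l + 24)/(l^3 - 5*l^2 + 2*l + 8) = (l - 6)/(l - 2)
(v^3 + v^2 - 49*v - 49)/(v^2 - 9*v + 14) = (v^2 + 8*v + 7)/(v - 2)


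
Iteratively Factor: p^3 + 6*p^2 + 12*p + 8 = (p + 2)*(p^2 + 4*p + 4) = (p + 2)^2*(p + 2)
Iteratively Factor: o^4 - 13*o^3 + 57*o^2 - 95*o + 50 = (o - 5)*(o^3 - 8*o^2 + 17*o - 10) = (o - 5)*(o - 2)*(o^2 - 6*o + 5) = (o - 5)*(o - 2)*(o - 1)*(o - 5)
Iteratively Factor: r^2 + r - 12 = (r - 3)*(r + 4)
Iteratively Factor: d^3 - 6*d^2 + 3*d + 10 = (d - 2)*(d^2 - 4*d - 5) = (d - 2)*(d + 1)*(d - 5)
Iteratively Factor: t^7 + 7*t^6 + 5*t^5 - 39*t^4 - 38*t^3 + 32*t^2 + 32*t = (t - 1)*(t^6 + 8*t^5 + 13*t^4 - 26*t^3 - 64*t^2 - 32*t) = (t - 1)*(t + 4)*(t^5 + 4*t^4 - 3*t^3 - 14*t^2 - 8*t) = (t - 1)*(t + 1)*(t + 4)*(t^4 + 3*t^3 - 6*t^2 - 8*t) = (t - 1)*(t + 1)*(t + 4)^2*(t^3 - t^2 - 2*t) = (t - 1)*(t + 1)^2*(t + 4)^2*(t^2 - 2*t) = t*(t - 1)*(t + 1)^2*(t + 4)^2*(t - 2)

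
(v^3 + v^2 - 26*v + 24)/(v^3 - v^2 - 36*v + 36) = (v - 4)/(v - 6)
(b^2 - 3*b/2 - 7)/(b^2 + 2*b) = (b - 7/2)/b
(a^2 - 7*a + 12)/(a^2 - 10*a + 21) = (a - 4)/(a - 7)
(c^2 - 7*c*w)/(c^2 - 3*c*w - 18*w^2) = c*(-c + 7*w)/(-c^2 + 3*c*w + 18*w^2)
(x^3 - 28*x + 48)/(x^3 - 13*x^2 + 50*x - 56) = (x + 6)/(x - 7)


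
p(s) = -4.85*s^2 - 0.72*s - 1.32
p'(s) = -9.7*s - 0.72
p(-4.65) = -102.84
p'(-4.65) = 44.38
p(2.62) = -36.50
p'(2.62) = -26.13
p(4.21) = -90.31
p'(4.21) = -41.56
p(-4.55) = -98.45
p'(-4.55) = 43.42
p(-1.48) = -10.88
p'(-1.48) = 13.64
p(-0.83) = -4.06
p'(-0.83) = 7.33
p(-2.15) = -22.19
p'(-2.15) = 20.14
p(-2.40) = -27.53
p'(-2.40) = 22.56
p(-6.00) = -171.60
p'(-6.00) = 57.48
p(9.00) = -400.65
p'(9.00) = -88.02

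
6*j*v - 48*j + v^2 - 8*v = (6*j + v)*(v - 8)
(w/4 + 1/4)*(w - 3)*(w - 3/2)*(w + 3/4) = w^4/4 - 11*w^3/16 - 21*w^2/32 + 9*w/8 + 27/32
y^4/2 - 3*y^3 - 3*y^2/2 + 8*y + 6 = (y - 6)*(y - 2)*(sqrt(2)*y/2 + sqrt(2)/2)^2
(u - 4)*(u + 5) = u^2 + u - 20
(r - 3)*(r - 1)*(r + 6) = r^3 + 2*r^2 - 21*r + 18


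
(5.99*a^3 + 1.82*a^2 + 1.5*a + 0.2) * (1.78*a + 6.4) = 10.6622*a^4 + 41.5756*a^3 + 14.318*a^2 + 9.956*a + 1.28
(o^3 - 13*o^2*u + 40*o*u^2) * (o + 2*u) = o^4 - 11*o^3*u + 14*o^2*u^2 + 80*o*u^3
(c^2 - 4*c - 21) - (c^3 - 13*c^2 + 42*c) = -c^3 + 14*c^2 - 46*c - 21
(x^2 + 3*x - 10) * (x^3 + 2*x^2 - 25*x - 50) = x^5 + 5*x^4 - 29*x^3 - 145*x^2 + 100*x + 500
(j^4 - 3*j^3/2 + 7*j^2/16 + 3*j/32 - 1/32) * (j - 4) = j^5 - 11*j^4/2 + 103*j^3/16 - 53*j^2/32 - 13*j/32 + 1/8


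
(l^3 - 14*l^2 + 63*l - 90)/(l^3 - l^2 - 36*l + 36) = (l^2 - 8*l + 15)/(l^2 + 5*l - 6)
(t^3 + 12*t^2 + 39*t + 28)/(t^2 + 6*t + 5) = (t^2 + 11*t + 28)/(t + 5)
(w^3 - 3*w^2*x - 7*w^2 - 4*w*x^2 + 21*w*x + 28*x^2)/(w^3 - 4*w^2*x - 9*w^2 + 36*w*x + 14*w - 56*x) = (w + x)/(w - 2)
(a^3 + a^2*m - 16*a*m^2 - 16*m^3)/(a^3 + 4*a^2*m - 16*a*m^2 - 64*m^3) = (a + m)/(a + 4*m)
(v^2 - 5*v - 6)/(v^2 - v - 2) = (v - 6)/(v - 2)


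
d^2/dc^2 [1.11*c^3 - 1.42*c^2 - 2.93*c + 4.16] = 6.66*c - 2.84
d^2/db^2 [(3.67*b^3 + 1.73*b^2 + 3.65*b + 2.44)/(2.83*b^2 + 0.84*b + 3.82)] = (-23.930842*b^3 + 75.694044*b^2 + 119.374716*b - 22.246936)/(22.665187*b^6 + 20.182428*b^5 + 97.772538*b^4 + 55.078128*b^3 + 131.975652*b^2 + 36.772848*b + 55.742968)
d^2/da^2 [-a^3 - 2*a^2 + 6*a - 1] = -6*a - 4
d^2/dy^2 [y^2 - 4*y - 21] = 2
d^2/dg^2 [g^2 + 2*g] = 2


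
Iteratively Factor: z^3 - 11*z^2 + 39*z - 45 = (z - 3)*(z^2 - 8*z + 15) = (z - 5)*(z - 3)*(z - 3)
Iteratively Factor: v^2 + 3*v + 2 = (v + 1)*(v + 2)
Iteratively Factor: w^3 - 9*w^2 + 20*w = (w - 5)*(w^2 - 4*w) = w*(w - 5)*(w - 4)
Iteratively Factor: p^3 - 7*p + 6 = (p - 1)*(p^2 + p - 6) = (p - 2)*(p - 1)*(p + 3)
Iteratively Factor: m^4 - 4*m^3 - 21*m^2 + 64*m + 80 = (m + 4)*(m^3 - 8*m^2 + 11*m + 20) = (m - 4)*(m + 4)*(m^2 - 4*m - 5) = (m - 4)*(m + 1)*(m + 4)*(m - 5)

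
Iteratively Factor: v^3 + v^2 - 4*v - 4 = (v + 1)*(v^2 - 4) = (v + 1)*(v + 2)*(v - 2)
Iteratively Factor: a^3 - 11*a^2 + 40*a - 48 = (a - 4)*(a^2 - 7*a + 12) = (a - 4)^2*(a - 3)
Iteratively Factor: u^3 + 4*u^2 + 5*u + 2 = (u + 1)*(u^2 + 3*u + 2) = (u + 1)^2*(u + 2)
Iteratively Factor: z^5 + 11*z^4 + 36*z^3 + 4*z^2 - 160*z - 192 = (z + 4)*(z^4 + 7*z^3 + 8*z^2 - 28*z - 48) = (z + 3)*(z + 4)*(z^3 + 4*z^2 - 4*z - 16) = (z + 2)*(z + 3)*(z + 4)*(z^2 + 2*z - 8) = (z - 2)*(z + 2)*(z + 3)*(z + 4)*(z + 4)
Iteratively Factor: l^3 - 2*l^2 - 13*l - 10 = (l + 1)*(l^2 - 3*l - 10) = (l + 1)*(l + 2)*(l - 5)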